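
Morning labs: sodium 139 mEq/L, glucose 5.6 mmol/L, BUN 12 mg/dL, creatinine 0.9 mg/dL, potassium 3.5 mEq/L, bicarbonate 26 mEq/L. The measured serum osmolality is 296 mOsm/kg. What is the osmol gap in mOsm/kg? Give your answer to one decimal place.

Calculated osmolality = 2·Na + glucose + BUN/2.8
= 2·139 + 5.6 + 12/2.8
= 278 + 5.60 + 4.29
= 287.89 mOsm/kg ≈ 287.9 mOsm/kg
Osmolar gap = measured − calculated = 296 − 287.9 = 8.1 mOsm/kg

8.1 mOsm/kg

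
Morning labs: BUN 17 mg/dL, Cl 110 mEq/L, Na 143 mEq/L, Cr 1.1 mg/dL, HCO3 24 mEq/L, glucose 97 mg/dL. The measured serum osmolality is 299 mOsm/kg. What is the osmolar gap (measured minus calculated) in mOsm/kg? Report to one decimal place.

Calculated osmolality = 2·Na + glucose/18 + BUN/2.8
= 2·143 + 97/18 + 17/2.8
= 286 + 5.39 + 6.07
= 297.46 mOsm/kg ≈ 297.5 mOsm/kg
Osmolar gap = measured − calculated = 299 − 297.5 = 1.5 mOsm/kg

1.5 mOsm/kg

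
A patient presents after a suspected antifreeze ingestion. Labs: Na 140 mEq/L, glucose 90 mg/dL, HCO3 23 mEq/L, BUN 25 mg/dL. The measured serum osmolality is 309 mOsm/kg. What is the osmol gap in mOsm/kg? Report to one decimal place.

15.1 mOsm/kg

Calculated osmolality = 2·Na + glucose/18 + BUN/2.8
= 2·140 + 90/18 + 25/2.8
= 280 + 5 + 8.93
= 293.93 mOsm/kg ≈ 293.9 mOsm/kg
Osmolar gap = measured − calculated = 309 − 293.9 = 15.1 mOsm/kg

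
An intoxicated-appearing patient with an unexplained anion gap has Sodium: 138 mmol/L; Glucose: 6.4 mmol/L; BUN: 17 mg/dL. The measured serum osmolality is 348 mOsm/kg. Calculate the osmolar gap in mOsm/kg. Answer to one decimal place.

Calculated osmolality = 2·Na + glucose + BUN/2.8
= 2·138 + 6.4 + 17/2.8
= 276 + 6.40 + 6.07
= 288.47 mOsm/kg ≈ 288.5 mOsm/kg
Osmolar gap = measured − calculated = 348 − 288.5 = 59.5 mOsm/kg

59.5 mOsm/kg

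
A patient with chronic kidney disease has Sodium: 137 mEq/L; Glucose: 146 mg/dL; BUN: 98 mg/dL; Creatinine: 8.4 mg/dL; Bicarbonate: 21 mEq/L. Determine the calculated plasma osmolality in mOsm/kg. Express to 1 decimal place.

317.1 mOsm/kg

Calculated osmolality = 2·Na + glucose/18 + BUN/2.8
= 2·137 + 146/18 + 98/2.8
= 274 + 8.11 + 35
= 317.11 mOsm/kg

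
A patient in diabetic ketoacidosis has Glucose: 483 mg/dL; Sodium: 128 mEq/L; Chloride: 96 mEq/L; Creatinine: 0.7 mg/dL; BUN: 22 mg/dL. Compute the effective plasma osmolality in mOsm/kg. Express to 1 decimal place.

Effective osmolality excludes urea (freely permeant across cell membranes):
2·Na + glucose/18
= 2·128 + 483/18
= 256 + 26.83
= 282.83 mOsm/kg

282.8 mOsm/kg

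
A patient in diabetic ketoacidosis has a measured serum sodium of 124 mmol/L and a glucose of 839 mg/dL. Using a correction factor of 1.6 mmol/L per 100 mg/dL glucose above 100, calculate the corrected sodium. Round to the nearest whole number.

136 mmol/L

Corrected Na = measured Na + 1.6 · (glucose − 100)/100
= 124 + 1.6 · (839 − 100)/100
= 124 + 11.8
= 135.8 mmol/L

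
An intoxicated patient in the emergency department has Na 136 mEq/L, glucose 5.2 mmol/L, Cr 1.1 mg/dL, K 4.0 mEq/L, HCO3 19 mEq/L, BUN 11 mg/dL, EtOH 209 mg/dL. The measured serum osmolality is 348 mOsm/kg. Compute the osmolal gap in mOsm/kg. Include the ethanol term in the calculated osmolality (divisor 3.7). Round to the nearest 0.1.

10.4 mOsm/kg

Calculated osmolality = 2·Na + glucose + BUN/2.8 + ethanol/3.7
= 2·136 + 5.2 + 11/2.8 + 209/3.7
= 272 + 5.20 + 3.93 + 56.49
= 337.62 mOsm/kg ≈ 337.6 mOsm/kg
Osmolar gap = measured − calculated = 348 − 337.6 = 10.4 mOsm/kg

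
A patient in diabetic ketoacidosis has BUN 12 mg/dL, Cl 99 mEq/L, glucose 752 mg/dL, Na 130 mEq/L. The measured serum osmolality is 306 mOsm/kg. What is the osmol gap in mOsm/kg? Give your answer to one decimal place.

-0.1 mOsm/kg

Calculated osmolality = 2·Na + glucose/18 + BUN/2.8
= 2·130 + 752/18 + 12/2.8
= 260 + 41.78 + 4.29
= 306.07 mOsm/kg ≈ 306.1 mOsm/kg
Osmolar gap = measured − calculated = 306 − 306.1 = -0.1 mOsm/kg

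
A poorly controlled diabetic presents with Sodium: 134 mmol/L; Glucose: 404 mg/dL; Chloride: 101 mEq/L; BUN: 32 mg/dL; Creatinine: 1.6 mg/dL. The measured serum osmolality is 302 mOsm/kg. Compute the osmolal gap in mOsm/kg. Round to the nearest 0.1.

Calculated osmolality = 2·Na + glucose/18 + BUN/2.8
= 2·134 + 404/18 + 32/2.8
= 268 + 22.44 + 11.43
= 301.87 mOsm/kg ≈ 301.9 mOsm/kg
Osmolar gap = measured − calculated = 302 − 301.9 = 0.1 mOsm/kg

0.1 mOsm/kg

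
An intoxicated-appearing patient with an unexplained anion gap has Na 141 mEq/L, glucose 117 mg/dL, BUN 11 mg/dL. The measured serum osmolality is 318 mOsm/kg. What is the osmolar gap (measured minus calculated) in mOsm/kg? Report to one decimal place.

Calculated osmolality = 2·Na + glucose/18 + BUN/2.8
= 2·141 + 117/18 + 11/2.8
= 282 + 6.50 + 3.93
= 292.43 mOsm/kg ≈ 292.4 mOsm/kg
Osmolar gap = measured − calculated = 318 − 292.4 = 25.6 mOsm/kg

25.6 mOsm/kg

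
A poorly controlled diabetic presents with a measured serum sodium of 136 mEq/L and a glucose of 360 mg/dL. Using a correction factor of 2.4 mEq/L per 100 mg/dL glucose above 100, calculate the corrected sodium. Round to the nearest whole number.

Corrected Na = measured Na + 2.4 · (glucose − 100)/100
= 136 + 2.4 · (360 − 100)/100
= 136 + 6.2
= 142.2 mEq/L

142 mEq/L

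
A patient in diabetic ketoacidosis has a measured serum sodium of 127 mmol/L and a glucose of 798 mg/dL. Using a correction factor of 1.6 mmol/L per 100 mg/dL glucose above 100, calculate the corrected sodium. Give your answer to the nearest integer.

138 mmol/L

Corrected Na = measured Na + 1.6 · (glucose − 100)/100
= 127 + 1.6 · (798 − 100)/100
= 127 + 11.2
= 138.2 mmol/L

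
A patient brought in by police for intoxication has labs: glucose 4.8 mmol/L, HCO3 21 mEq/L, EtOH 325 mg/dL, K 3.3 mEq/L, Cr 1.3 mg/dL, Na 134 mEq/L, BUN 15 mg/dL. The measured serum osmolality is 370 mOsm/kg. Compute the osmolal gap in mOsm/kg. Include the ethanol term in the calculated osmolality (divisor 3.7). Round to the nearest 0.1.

Calculated osmolality = 2·Na + glucose + BUN/2.8 + ethanol/3.7
= 2·134 + 4.8 + 15/2.8 + 325/3.7
= 268 + 4.80 + 5.36 + 87.84
= 366 mOsm/kg ≈ 366.0 mOsm/kg
Osmolar gap = measured − calculated = 370 − 366.0 = 4.0 mOsm/kg

4.0 mOsm/kg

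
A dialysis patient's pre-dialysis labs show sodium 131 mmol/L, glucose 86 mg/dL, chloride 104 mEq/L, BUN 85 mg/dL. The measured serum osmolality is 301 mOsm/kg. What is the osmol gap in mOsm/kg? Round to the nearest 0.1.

Calculated osmolality = 2·Na + glucose/18 + BUN/2.8
= 2·131 + 86/18 + 85/2.8
= 262 + 4.78 + 30.36
= 297.14 mOsm/kg ≈ 297.1 mOsm/kg
Osmolar gap = measured − calculated = 301 − 297.1 = 3.9 mOsm/kg

3.9 mOsm/kg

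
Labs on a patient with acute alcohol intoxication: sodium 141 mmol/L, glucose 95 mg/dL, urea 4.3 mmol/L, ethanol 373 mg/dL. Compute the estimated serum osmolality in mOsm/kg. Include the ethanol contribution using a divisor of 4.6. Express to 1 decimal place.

Calculated osmolality = 2·Na + glucose/18 + urea + ethanol/4.6
= 2·141 + 95/18 + 4.3 + 373/4.6
= 282 + 5.28 + 4.30 + 81.09
= 372.67 mOsm/kg

372.7 mOsm/kg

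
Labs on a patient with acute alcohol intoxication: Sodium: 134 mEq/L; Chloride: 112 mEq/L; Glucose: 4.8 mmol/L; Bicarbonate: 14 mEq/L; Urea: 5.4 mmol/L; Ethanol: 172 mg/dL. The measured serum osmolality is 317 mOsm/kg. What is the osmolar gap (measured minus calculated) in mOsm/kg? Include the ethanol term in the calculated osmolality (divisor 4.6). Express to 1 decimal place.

Calculated osmolality = 2·Na + glucose + urea + ethanol/4.6
= 2·134 + 4.8 + 5.4 + 172/4.6
= 268 + 4.80 + 5.40 + 37.39
= 315.59 mOsm/kg ≈ 315.6 mOsm/kg
Osmolar gap = measured − calculated = 317 − 315.6 = 1.4 mOsm/kg

1.4 mOsm/kg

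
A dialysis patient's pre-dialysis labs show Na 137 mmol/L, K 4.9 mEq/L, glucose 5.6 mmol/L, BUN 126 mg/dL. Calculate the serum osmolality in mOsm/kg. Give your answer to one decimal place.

324.6 mOsm/kg

Calculated osmolality = 2·Na + glucose + BUN/2.8
= 2·137 + 5.6 + 126/2.8
= 274 + 5.60 + 45
= 324.6 mOsm/kg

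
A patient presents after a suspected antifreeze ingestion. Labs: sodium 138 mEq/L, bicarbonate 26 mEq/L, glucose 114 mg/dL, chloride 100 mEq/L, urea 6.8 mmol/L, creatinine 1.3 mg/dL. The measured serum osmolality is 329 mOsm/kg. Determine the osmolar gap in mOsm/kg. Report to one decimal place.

39.9 mOsm/kg

Calculated osmolality = 2·Na + glucose/18 + urea
= 2·138 + 114/18 + 6.8
= 276 + 6.33 + 6.80
= 289.13 mOsm/kg ≈ 289.1 mOsm/kg
Osmolar gap = measured − calculated = 329 − 289.1 = 39.9 mOsm/kg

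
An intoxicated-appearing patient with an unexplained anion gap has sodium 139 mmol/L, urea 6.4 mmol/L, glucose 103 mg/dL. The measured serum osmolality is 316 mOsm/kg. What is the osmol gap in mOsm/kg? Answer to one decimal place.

25.9 mOsm/kg

Calculated osmolality = 2·Na + glucose/18 + urea
= 2·139 + 103/18 + 6.4
= 278 + 5.72 + 6.40
= 290.12 mOsm/kg ≈ 290.1 mOsm/kg
Osmolar gap = measured − calculated = 316 − 290.1 = 25.9 mOsm/kg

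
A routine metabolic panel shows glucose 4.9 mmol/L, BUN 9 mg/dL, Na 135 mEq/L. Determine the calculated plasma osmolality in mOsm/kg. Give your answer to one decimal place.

Calculated osmolality = 2·Na + glucose + BUN/2.8
= 2·135 + 4.9 + 9/2.8
= 270 + 4.90 + 3.21
= 278.11 mOsm/kg

278.1 mOsm/kg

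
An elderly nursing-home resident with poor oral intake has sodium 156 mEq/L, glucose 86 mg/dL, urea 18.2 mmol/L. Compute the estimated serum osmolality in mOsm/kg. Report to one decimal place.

Calculated osmolality = 2·Na + glucose/18 + urea
= 2·156 + 86/18 + 18.2
= 312 + 4.78 + 18.20
= 334.98 mOsm/kg

335.0 mOsm/kg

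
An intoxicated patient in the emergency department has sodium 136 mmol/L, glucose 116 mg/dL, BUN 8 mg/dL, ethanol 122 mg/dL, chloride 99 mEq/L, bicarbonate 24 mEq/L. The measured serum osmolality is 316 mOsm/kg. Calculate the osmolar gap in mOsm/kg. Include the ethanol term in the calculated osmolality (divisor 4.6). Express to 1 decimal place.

8.2 mOsm/kg

Calculated osmolality = 2·Na + glucose/18 + BUN/2.8 + ethanol/4.6
= 2·136 + 116/18 + 8/2.8 + 122/4.6
= 272 + 6.44 + 2.86 + 26.52
= 307.82 mOsm/kg ≈ 307.8 mOsm/kg
Osmolar gap = measured − calculated = 316 − 307.8 = 8.2 mOsm/kg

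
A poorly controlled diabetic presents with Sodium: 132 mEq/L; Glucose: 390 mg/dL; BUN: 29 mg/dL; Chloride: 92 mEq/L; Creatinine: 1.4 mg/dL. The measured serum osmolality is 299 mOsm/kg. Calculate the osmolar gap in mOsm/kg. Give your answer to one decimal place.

3.0 mOsm/kg

Calculated osmolality = 2·Na + glucose/18 + BUN/2.8
= 2·132 + 390/18 + 29/2.8
= 264 + 21.67 + 10.36
= 296.03 mOsm/kg ≈ 296.0 mOsm/kg
Osmolar gap = measured − calculated = 299 − 296.0 = 3.0 mOsm/kg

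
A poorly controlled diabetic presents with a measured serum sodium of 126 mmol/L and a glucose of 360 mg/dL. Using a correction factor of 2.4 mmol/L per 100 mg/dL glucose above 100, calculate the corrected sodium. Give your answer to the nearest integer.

132 mmol/L

Corrected Na = measured Na + 2.4 · (glucose − 100)/100
= 126 + 2.4 · (360 − 100)/100
= 126 + 6.2
= 132.2 mmol/L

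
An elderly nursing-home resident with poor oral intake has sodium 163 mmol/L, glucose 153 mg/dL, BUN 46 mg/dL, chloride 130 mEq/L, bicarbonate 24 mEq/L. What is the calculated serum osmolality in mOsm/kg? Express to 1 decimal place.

350.9 mOsm/kg

Calculated osmolality = 2·Na + glucose/18 + BUN/2.8
= 2·163 + 153/18 + 46/2.8
= 326 + 8.50 + 16.43
= 350.93 mOsm/kg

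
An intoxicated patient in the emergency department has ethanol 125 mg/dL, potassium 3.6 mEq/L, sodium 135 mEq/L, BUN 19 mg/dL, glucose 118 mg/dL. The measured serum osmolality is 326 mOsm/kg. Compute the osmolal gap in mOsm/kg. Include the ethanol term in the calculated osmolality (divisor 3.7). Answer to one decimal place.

Calculated osmolality = 2·Na + glucose/18 + BUN/2.8 + ethanol/3.7
= 2·135 + 118/18 + 19/2.8 + 125/3.7
= 270 + 6.56 + 6.79 + 33.78
= 317.13 mOsm/kg ≈ 317.1 mOsm/kg
Osmolar gap = measured − calculated = 326 − 317.1 = 8.9 mOsm/kg

8.9 mOsm/kg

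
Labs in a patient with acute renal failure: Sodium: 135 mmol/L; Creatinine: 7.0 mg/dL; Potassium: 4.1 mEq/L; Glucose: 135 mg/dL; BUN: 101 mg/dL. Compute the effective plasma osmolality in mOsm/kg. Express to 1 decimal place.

277.5 mOsm/kg

Effective osmolality excludes urea (freely permeant across cell membranes):
2·Na + glucose/18
= 2·135 + 135/18
= 270 + 7.5
= 277.5 mOsm/kg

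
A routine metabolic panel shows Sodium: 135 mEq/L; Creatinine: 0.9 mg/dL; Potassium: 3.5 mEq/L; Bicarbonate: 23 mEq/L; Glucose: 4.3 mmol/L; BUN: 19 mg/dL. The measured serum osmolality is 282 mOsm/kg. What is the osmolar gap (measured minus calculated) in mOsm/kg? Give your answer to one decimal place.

Calculated osmolality = 2·Na + glucose + BUN/2.8
= 2·135 + 4.3 + 19/2.8
= 270 + 4.30 + 6.79
= 281.09 mOsm/kg ≈ 281.1 mOsm/kg
Osmolar gap = measured − calculated = 282 − 281.1 = 0.9 mOsm/kg

0.9 mOsm/kg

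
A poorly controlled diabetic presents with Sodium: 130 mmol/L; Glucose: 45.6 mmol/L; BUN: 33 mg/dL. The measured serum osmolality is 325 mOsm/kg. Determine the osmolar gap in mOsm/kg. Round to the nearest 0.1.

Calculated osmolality = 2·Na + glucose + BUN/2.8
= 2·130 + 45.6 + 33/2.8
= 260 + 45.60 + 11.79
= 317.39 mOsm/kg ≈ 317.4 mOsm/kg
Osmolar gap = measured − calculated = 325 − 317.4 = 7.6 mOsm/kg

7.6 mOsm/kg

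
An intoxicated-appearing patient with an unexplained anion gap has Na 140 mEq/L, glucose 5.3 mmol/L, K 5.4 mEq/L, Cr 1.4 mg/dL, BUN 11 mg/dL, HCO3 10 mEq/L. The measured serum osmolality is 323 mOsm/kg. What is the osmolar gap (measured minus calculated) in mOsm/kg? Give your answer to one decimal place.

33.8 mOsm/kg

Calculated osmolality = 2·Na + glucose + BUN/2.8
= 2·140 + 5.3 + 11/2.8
= 280 + 5.30 + 3.93
= 289.23 mOsm/kg ≈ 289.2 mOsm/kg
Osmolar gap = measured − calculated = 323 − 289.2 = 33.8 mOsm/kg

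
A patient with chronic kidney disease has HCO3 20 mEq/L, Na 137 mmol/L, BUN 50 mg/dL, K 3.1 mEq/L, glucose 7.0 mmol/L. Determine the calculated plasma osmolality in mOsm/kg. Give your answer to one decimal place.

Calculated osmolality = 2·Na + glucose + BUN/2.8
= 2·137 + 7 + 50/2.8
= 274 + 7 + 17.86
= 298.86 mOsm/kg

298.9 mOsm/kg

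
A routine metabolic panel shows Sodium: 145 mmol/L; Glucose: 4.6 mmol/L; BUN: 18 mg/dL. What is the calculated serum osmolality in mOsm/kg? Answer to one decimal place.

301.0 mOsm/kg

Calculated osmolality = 2·Na + glucose + BUN/2.8
= 2·145 + 4.6 + 18/2.8
= 290 + 4.60 + 6.43
= 301.03 mOsm/kg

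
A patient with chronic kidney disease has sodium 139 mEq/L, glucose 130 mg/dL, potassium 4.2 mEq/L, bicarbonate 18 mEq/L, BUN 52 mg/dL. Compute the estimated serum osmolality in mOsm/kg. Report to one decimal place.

303.8 mOsm/kg

Calculated osmolality = 2·Na + glucose/18 + BUN/2.8
= 2·139 + 130/18 + 52/2.8
= 278 + 7.22 + 18.57
= 303.79 mOsm/kg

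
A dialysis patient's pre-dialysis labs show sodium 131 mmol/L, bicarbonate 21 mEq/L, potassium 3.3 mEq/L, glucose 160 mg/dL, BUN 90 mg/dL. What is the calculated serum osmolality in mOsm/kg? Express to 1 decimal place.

303.0 mOsm/kg

Calculated osmolality = 2·Na + glucose/18 + BUN/2.8
= 2·131 + 160/18 + 90/2.8
= 262 + 8.89 + 32.14
= 303.03 mOsm/kg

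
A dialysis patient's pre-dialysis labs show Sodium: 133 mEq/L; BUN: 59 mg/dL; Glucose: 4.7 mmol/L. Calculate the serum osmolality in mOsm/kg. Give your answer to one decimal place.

Calculated osmolality = 2·Na + glucose + BUN/2.8
= 2·133 + 4.7 + 59/2.8
= 266 + 4.70 + 21.07
= 291.77 mOsm/kg

291.8 mOsm/kg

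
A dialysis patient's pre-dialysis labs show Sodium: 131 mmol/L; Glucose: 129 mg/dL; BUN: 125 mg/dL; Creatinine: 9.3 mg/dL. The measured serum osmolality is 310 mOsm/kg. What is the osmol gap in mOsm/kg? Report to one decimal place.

-3.8 mOsm/kg

Calculated osmolality = 2·Na + glucose/18 + BUN/2.8
= 2·131 + 129/18 + 125/2.8
= 262 + 7.17 + 44.64
= 313.81 mOsm/kg ≈ 313.8 mOsm/kg
Osmolar gap = measured − calculated = 310 − 313.8 = -3.8 mOsm/kg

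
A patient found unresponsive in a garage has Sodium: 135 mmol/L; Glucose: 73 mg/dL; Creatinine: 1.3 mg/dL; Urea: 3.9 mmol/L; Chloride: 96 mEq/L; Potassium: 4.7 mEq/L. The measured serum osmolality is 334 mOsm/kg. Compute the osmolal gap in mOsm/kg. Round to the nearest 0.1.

56.0 mOsm/kg

Calculated osmolality = 2·Na + glucose/18 + urea
= 2·135 + 73/18 + 3.9
= 270 + 4.06 + 3.90
= 277.96 mOsm/kg ≈ 278.0 mOsm/kg
Osmolar gap = measured − calculated = 334 − 278.0 = 56.0 mOsm/kg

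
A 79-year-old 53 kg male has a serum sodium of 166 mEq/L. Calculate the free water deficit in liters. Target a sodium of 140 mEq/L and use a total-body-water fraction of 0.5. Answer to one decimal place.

TBW = 0.5 · 53 = 26.5 L
Free water deficit = TBW · (Na/140 − 1)
= 26.5 · (166/140 − 1)
= 26.5 · 0.1857
= 4.92 L

4.9 L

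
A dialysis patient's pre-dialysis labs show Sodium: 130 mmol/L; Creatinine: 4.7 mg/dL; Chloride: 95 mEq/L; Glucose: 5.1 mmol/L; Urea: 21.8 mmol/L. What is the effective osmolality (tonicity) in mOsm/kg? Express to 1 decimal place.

265.1 mOsm/kg

Effective osmolality excludes urea (freely permeant across cell membranes):
2·Na + glucose
= 2·130 + 5.1
= 260 + 5.1
= 265.1 mOsm/kg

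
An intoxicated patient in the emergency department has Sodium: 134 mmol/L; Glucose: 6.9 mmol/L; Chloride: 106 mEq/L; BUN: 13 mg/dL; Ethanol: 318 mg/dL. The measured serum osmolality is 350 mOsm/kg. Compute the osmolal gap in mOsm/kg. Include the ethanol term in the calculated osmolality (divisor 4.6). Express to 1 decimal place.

1.3 mOsm/kg

Calculated osmolality = 2·Na + glucose + BUN/2.8 + ethanol/4.6
= 2·134 + 6.9 + 13/2.8 + 318/4.6
= 268 + 6.90 + 4.64 + 69.13
= 348.67 mOsm/kg ≈ 348.7 mOsm/kg
Osmolar gap = measured − calculated = 350 − 348.7 = 1.3 mOsm/kg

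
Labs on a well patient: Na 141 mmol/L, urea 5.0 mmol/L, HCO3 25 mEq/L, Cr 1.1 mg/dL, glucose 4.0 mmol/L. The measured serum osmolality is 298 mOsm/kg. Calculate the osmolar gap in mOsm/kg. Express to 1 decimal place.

Calculated osmolality = 2·Na + glucose + urea
= 2·141 + 4 + 5
= 282 + 4 + 5
= 291 mOsm/kg ≈ 291.0 mOsm/kg
Osmolar gap = measured − calculated = 298 − 291.0 = 7.0 mOsm/kg

7.0 mOsm/kg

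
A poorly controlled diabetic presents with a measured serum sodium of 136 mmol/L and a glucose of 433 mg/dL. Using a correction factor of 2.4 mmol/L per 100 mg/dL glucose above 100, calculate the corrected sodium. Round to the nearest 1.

Corrected Na = measured Na + 2.4 · (glucose − 100)/100
= 136 + 2.4 · (433 − 100)/100
= 136 + 8
= 144 mmol/L

144 mmol/L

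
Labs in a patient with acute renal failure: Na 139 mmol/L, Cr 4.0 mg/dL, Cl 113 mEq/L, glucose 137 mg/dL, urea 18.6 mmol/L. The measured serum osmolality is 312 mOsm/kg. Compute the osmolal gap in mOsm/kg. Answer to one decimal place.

7.8 mOsm/kg

Calculated osmolality = 2·Na + glucose/18 + urea
= 2·139 + 137/18 + 18.6
= 278 + 7.61 + 18.60
= 304.21 mOsm/kg ≈ 304.2 mOsm/kg
Osmolar gap = measured − calculated = 312 − 304.2 = 7.8 mOsm/kg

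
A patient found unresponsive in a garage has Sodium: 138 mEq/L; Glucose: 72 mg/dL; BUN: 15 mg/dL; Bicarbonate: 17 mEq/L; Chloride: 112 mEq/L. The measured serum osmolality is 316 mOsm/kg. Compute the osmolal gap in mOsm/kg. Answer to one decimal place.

Calculated osmolality = 2·Na + glucose/18 + BUN/2.8
= 2·138 + 72/18 + 15/2.8
= 276 + 4 + 5.36
= 285.36 mOsm/kg ≈ 285.4 mOsm/kg
Osmolar gap = measured − calculated = 316 − 285.4 = 30.6 mOsm/kg

30.6 mOsm/kg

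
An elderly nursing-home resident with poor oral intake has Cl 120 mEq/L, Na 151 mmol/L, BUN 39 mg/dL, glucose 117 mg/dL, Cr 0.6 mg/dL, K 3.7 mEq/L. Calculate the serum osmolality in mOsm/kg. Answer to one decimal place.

Calculated osmolality = 2·Na + glucose/18 + BUN/2.8
= 2·151 + 117/18 + 39/2.8
= 302 + 6.50 + 13.93
= 322.43 mOsm/kg

322.4 mOsm/kg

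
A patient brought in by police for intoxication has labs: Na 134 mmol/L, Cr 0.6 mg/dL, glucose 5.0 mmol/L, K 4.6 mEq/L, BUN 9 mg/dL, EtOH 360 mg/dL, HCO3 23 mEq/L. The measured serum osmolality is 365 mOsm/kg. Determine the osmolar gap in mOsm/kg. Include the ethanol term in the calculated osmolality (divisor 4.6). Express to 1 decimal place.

10.5 mOsm/kg

Calculated osmolality = 2·Na + glucose + BUN/2.8 + ethanol/4.6
= 2·134 + 5 + 9/2.8 + 360/4.6
= 268 + 5 + 3.21 + 78.26
= 354.47 mOsm/kg ≈ 354.5 mOsm/kg
Osmolar gap = measured − calculated = 365 − 354.5 = 10.5 mOsm/kg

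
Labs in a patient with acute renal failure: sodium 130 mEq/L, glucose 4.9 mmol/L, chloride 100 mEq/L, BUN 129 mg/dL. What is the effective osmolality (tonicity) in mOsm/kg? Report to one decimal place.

Effective osmolality excludes urea (freely permeant across cell membranes):
2·Na + glucose
= 2·130 + 4.9
= 260 + 4.9
= 264.9 mOsm/kg

264.9 mOsm/kg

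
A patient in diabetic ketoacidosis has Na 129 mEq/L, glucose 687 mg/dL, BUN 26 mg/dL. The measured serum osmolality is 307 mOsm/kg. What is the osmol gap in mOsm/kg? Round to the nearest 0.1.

1.5 mOsm/kg

Calculated osmolality = 2·Na + glucose/18 + BUN/2.8
= 2·129 + 687/18 + 26/2.8
= 258 + 38.17 + 9.29
= 305.46 mOsm/kg ≈ 305.5 mOsm/kg
Osmolar gap = measured − calculated = 307 − 305.5 = 1.5 mOsm/kg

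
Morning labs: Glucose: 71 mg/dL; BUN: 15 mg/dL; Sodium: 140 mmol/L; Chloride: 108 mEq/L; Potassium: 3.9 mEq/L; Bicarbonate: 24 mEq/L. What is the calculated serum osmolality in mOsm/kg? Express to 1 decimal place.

Calculated osmolality = 2·Na + glucose/18 + BUN/2.8
= 2·140 + 71/18 + 15/2.8
= 280 + 3.94 + 5.36
= 289.3 mOsm/kg

289.3 mOsm/kg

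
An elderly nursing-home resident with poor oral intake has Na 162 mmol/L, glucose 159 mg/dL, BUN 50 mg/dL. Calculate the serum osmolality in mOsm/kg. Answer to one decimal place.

Calculated osmolality = 2·Na + glucose/18 + BUN/2.8
= 2·162 + 159/18 + 50/2.8
= 324 + 8.83 + 17.86
= 350.69 mOsm/kg

350.7 mOsm/kg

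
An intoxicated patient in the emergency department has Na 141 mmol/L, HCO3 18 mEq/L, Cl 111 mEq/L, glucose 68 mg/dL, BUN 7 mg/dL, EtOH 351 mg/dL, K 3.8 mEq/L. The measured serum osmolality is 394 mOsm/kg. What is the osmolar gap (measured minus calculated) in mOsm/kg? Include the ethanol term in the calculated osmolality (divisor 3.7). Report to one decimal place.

Calculated osmolality = 2·Na + glucose/18 + BUN/2.8 + ethanol/3.7
= 2·141 + 68/18 + 7/2.8 + 351/3.7
= 282 + 3.78 + 2.50 + 94.86
= 383.14 mOsm/kg ≈ 383.1 mOsm/kg
Osmolar gap = measured − calculated = 394 − 383.1 = 10.9 mOsm/kg

10.9 mOsm/kg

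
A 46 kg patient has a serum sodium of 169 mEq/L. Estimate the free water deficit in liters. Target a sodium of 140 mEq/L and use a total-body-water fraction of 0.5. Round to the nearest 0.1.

4.8 L

TBW = 0.5 · 46 = 23 L
Free water deficit = TBW · (Na/140 − 1)
= 23 · (169/140 − 1)
= 23 · 0.2071
= 4.76 L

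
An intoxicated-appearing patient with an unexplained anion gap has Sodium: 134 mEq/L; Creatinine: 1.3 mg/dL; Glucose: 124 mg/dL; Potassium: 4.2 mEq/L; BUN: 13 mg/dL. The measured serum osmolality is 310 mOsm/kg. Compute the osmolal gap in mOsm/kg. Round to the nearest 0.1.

Calculated osmolality = 2·Na + glucose/18 + BUN/2.8
= 2·134 + 124/18 + 13/2.8
= 268 + 6.89 + 4.64
= 279.53 mOsm/kg ≈ 279.5 mOsm/kg
Osmolar gap = measured − calculated = 310 − 279.5 = 30.5 mOsm/kg

30.5 mOsm/kg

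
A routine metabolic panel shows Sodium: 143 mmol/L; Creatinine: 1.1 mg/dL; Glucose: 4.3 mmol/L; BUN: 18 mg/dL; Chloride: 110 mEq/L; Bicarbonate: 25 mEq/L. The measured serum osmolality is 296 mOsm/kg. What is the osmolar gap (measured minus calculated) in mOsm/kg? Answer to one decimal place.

Calculated osmolality = 2·Na + glucose + BUN/2.8
= 2·143 + 4.3 + 18/2.8
= 286 + 4.30 + 6.43
= 296.73 mOsm/kg ≈ 296.7 mOsm/kg
Osmolar gap = measured − calculated = 296 − 296.7 = -0.7 mOsm/kg

-0.7 mOsm/kg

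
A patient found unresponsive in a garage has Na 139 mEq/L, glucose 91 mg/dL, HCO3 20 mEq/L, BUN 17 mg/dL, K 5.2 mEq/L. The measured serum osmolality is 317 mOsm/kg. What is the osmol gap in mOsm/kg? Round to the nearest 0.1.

Calculated osmolality = 2·Na + glucose/18 + BUN/2.8
= 2·139 + 91/18 + 17/2.8
= 278 + 5.06 + 6.07
= 289.13 mOsm/kg ≈ 289.1 mOsm/kg
Osmolar gap = measured − calculated = 317 − 289.1 = 27.9 mOsm/kg

27.9 mOsm/kg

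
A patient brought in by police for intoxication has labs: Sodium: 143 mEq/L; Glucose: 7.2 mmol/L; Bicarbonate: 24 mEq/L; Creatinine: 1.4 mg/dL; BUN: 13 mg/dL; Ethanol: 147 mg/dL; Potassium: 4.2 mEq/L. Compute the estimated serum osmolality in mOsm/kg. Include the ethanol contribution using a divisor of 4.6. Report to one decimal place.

329.8 mOsm/kg

Calculated osmolality = 2·Na + glucose + BUN/2.8 + ethanol/4.6
= 2·143 + 7.2 + 13/2.8 + 147/4.6
= 286 + 7.20 + 4.64 + 31.96
= 329.8 mOsm/kg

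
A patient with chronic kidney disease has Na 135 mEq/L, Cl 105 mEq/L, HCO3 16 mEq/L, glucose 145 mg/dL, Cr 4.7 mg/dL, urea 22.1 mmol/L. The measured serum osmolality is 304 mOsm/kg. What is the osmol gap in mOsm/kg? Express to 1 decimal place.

3.8 mOsm/kg

Calculated osmolality = 2·Na + glucose/18 + urea
= 2·135 + 145/18 + 22.1
= 270 + 8.06 + 22.10
= 300.16 mOsm/kg ≈ 300.2 mOsm/kg
Osmolar gap = measured − calculated = 304 − 300.2 = 3.8 mOsm/kg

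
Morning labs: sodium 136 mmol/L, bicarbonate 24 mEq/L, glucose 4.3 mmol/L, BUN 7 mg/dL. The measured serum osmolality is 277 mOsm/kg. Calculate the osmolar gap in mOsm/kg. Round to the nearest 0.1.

Calculated osmolality = 2·Na + glucose + BUN/2.8
= 2·136 + 4.3 + 7/2.8
= 272 + 4.30 + 2.50
= 278.8 mOsm/kg ≈ 278.8 mOsm/kg
Osmolar gap = measured − calculated = 277 − 278.8 = -1.8 mOsm/kg

-1.8 mOsm/kg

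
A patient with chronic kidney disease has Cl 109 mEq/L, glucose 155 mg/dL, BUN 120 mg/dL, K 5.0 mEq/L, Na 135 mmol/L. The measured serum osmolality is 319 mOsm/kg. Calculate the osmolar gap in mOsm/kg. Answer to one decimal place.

Calculated osmolality = 2·Na + glucose/18 + BUN/2.8
= 2·135 + 155/18 + 120/2.8
= 270 + 8.61 + 42.86
= 321.47 mOsm/kg ≈ 321.5 mOsm/kg
Osmolar gap = measured − calculated = 319 − 321.5 = -2.5 mOsm/kg

-2.5 mOsm/kg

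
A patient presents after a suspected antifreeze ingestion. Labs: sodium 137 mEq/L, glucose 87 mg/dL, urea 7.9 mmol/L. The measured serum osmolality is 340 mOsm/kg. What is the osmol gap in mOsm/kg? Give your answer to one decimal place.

Calculated osmolality = 2·Na + glucose/18 + urea
= 2·137 + 87/18 + 7.9
= 274 + 4.83 + 7.90
= 286.73 mOsm/kg ≈ 286.7 mOsm/kg
Osmolar gap = measured − calculated = 340 − 286.7 = 53.3 mOsm/kg

53.3 mOsm/kg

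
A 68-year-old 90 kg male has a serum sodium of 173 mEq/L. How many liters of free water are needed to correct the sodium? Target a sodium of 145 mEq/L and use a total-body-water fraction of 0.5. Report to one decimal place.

8.7 L

TBW = 0.5 · 90 = 45 L
Free water deficit = TBW · (Na/145 − 1)
= 45 · (173/145 − 1)
= 45 · 0.1931
= 8.69 L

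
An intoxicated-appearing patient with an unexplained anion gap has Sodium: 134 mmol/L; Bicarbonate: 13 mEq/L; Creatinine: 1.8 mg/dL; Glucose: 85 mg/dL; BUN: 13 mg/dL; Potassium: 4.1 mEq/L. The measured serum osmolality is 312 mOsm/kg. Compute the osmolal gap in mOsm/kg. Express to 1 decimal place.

34.6 mOsm/kg

Calculated osmolality = 2·Na + glucose/18 + BUN/2.8
= 2·134 + 85/18 + 13/2.8
= 268 + 4.72 + 4.64
= 277.36 mOsm/kg ≈ 277.4 mOsm/kg
Osmolar gap = measured − calculated = 312 − 277.4 = 34.6 mOsm/kg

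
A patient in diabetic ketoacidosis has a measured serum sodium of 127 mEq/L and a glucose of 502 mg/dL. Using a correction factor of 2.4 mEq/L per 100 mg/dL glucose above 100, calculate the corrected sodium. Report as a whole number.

Corrected Na = measured Na + 2.4 · (glucose − 100)/100
= 127 + 2.4 · (502 − 100)/100
= 127 + 9.6
= 136.6 mEq/L

137 mEq/L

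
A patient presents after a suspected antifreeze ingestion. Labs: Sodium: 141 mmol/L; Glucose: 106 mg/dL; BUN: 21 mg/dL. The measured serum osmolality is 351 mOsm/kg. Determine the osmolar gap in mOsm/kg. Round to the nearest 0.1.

Calculated osmolality = 2·Na + glucose/18 + BUN/2.8
= 2·141 + 106/18 + 21/2.8
= 282 + 5.89 + 7.50
= 295.39 mOsm/kg ≈ 295.4 mOsm/kg
Osmolar gap = measured − calculated = 351 − 295.4 = 55.6 mOsm/kg

55.6 mOsm/kg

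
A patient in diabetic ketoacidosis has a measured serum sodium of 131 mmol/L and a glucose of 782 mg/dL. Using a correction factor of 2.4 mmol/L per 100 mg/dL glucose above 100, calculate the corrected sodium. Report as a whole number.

Corrected Na = measured Na + 2.4 · (glucose − 100)/100
= 131 + 2.4 · (782 − 100)/100
= 131 + 16.4
= 147.4 mmol/L

147 mmol/L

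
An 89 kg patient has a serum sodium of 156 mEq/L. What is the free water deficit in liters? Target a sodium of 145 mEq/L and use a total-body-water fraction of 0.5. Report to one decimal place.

3.4 L

TBW = 0.5 · 89 = 44.5 L
Free water deficit = TBW · (Na/145 − 1)
= 44.5 · (156/145 − 1)
= 44.5 · 0.0759
= 3.38 L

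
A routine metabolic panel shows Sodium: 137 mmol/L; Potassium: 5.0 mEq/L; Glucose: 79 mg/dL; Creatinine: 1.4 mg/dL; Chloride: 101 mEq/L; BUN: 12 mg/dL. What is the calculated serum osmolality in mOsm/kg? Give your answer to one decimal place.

Calculated osmolality = 2·Na + glucose/18 + BUN/2.8
= 2·137 + 79/18 + 12/2.8
= 274 + 4.39 + 4.29
= 282.68 mOsm/kg

282.7 mOsm/kg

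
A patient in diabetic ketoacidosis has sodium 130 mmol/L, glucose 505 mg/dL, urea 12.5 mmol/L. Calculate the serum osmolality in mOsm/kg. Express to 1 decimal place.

Calculated osmolality = 2·Na + glucose/18 + urea
= 2·130 + 505/18 + 12.5
= 260 + 28.06 + 12.50
= 300.56 mOsm/kg

300.6 mOsm/kg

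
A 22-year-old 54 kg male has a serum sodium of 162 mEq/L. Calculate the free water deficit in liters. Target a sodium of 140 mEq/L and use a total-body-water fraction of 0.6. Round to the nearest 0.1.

TBW = 0.6 · 54 = 32.4 L
Free water deficit = TBW · (Na/140 − 1)
= 32.4 · (162/140 − 1)
= 32.4 · 0.1571
= 5.09 L

5.1 L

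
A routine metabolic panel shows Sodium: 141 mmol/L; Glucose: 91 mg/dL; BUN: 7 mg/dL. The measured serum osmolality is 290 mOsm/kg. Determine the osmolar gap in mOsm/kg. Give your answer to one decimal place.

0.4 mOsm/kg

Calculated osmolality = 2·Na + glucose/18 + BUN/2.8
= 2·141 + 91/18 + 7/2.8
= 282 + 5.06 + 2.50
= 289.56 mOsm/kg ≈ 289.6 mOsm/kg
Osmolar gap = measured − calculated = 290 − 289.6 = 0.4 mOsm/kg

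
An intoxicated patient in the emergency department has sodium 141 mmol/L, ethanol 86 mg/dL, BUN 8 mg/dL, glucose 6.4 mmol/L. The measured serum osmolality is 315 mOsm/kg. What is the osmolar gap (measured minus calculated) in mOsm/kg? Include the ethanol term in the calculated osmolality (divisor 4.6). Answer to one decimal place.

5.0 mOsm/kg

Calculated osmolality = 2·Na + glucose + BUN/2.8 + ethanol/4.6
= 2·141 + 6.4 + 8/2.8 + 86/4.6
= 282 + 6.40 + 2.86 + 18.70
= 309.96 mOsm/kg ≈ 310.0 mOsm/kg
Osmolar gap = measured − calculated = 315 − 310.0 = 5.0 mOsm/kg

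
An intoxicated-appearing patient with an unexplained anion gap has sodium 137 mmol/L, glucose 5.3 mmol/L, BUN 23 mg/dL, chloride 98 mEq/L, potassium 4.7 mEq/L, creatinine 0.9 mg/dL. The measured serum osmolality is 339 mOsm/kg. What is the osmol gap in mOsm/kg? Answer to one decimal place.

Calculated osmolality = 2·Na + glucose + BUN/2.8
= 2·137 + 5.3 + 23/2.8
= 274 + 5.30 + 8.21
= 287.51 mOsm/kg ≈ 287.5 mOsm/kg
Osmolar gap = measured − calculated = 339 − 287.5 = 51.5 mOsm/kg

51.5 mOsm/kg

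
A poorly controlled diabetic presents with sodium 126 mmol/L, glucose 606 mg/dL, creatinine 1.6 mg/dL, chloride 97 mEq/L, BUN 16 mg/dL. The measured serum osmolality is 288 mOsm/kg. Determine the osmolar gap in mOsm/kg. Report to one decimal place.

Calculated osmolality = 2·Na + glucose/18 + BUN/2.8
= 2·126 + 606/18 + 16/2.8
= 252 + 33.67 + 5.71
= 291.38 mOsm/kg ≈ 291.4 mOsm/kg
Osmolar gap = measured − calculated = 288 − 291.4 = -3.4 mOsm/kg

-3.4 mOsm/kg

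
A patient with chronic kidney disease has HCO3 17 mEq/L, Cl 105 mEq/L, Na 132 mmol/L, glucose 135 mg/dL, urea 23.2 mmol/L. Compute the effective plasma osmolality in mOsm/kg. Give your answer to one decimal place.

271.5 mOsm/kg

Effective osmolality excludes urea (freely permeant across cell membranes):
2·Na + glucose/18
= 2·132 + 135/18
= 264 + 7.5
= 271.5 mOsm/kg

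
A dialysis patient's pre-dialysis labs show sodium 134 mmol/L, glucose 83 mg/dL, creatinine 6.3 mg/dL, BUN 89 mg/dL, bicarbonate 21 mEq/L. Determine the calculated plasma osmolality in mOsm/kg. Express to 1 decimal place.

304.4 mOsm/kg

Calculated osmolality = 2·Na + glucose/18 + BUN/2.8
= 2·134 + 83/18 + 89/2.8
= 268 + 4.61 + 31.79
= 304.4 mOsm/kg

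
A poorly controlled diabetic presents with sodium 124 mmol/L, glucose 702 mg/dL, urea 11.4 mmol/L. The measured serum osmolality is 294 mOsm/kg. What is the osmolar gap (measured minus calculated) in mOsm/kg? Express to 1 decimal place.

Calculated osmolality = 2·Na + glucose/18 + urea
= 2·124 + 702/18 + 11.4
= 248 + 39 + 11.40
= 298.4 mOsm/kg ≈ 298.4 mOsm/kg
Osmolar gap = measured − calculated = 294 − 298.4 = -4.4 mOsm/kg

-4.4 mOsm/kg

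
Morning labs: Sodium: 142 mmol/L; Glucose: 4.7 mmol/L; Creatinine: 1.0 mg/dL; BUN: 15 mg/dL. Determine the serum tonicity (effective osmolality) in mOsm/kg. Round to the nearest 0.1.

Effective osmolality excludes urea (freely permeant across cell membranes):
2·Na + glucose
= 2·142 + 4.7
= 284 + 4.7
= 288.7 mOsm/kg

288.7 mOsm/kg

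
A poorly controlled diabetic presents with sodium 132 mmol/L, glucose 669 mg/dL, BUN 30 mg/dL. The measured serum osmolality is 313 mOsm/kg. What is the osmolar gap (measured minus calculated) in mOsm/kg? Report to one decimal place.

1.1 mOsm/kg

Calculated osmolality = 2·Na + glucose/18 + BUN/2.8
= 2·132 + 669/18 + 30/2.8
= 264 + 37.17 + 10.71
= 311.88 mOsm/kg ≈ 311.9 mOsm/kg
Osmolar gap = measured − calculated = 313 − 311.9 = 1.1 mOsm/kg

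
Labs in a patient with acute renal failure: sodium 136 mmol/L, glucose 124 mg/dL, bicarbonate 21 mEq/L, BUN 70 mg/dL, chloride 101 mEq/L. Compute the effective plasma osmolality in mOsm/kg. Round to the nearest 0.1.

278.9 mOsm/kg

Effective osmolality excludes urea (freely permeant across cell membranes):
2·Na + glucose/18
= 2·136 + 124/18
= 272 + 6.89
= 278.89 mOsm/kg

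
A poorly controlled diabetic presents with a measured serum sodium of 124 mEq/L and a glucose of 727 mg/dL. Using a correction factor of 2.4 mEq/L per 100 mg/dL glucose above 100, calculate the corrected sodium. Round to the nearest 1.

139 mEq/L

Corrected Na = measured Na + 2.4 · (glucose − 100)/100
= 124 + 2.4 · (727 − 100)/100
= 124 + 15
= 139 mEq/L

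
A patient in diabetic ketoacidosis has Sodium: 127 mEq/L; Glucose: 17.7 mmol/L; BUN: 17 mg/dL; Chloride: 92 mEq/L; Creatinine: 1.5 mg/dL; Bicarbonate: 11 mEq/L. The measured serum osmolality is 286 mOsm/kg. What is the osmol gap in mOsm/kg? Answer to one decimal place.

8.2 mOsm/kg

Calculated osmolality = 2·Na + glucose + BUN/2.8
= 2·127 + 17.7 + 17/2.8
= 254 + 17.70 + 6.07
= 277.77 mOsm/kg ≈ 277.8 mOsm/kg
Osmolar gap = measured − calculated = 286 − 277.8 = 8.2 mOsm/kg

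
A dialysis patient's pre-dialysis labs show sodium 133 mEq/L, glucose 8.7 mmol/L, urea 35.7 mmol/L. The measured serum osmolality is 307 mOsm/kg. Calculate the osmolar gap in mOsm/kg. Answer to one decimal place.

Calculated osmolality = 2·Na + glucose + urea
= 2·133 + 8.7 + 35.7
= 266 + 8.70 + 35.70
= 310.4 mOsm/kg ≈ 310.4 mOsm/kg
Osmolar gap = measured − calculated = 307 − 310.4 = -3.4 mOsm/kg

-3.4 mOsm/kg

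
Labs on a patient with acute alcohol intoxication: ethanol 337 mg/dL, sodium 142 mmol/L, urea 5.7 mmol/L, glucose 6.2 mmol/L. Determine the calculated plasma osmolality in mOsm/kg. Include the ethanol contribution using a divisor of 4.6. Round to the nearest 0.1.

Calculated osmolality = 2·Na + glucose + urea + ethanol/4.6
= 2·142 + 6.2 + 5.7 + 337/4.6
= 284 + 6.20 + 5.70 + 73.26
= 369.16 mOsm/kg

369.2 mOsm/kg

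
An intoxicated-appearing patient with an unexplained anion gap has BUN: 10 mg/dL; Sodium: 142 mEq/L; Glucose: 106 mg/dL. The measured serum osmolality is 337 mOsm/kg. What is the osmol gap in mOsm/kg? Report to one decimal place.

43.5 mOsm/kg

Calculated osmolality = 2·Na + glucose/18 + BUN/2.8
= 2·142 + 106/18 + 10/2.8
= 284 + 5.89 + 3.57
= 293.46 mOsm/kg ≈ 293.5 mOsm/kg
Osmolar gap = measured − calculated = 337 − 293.5 = 43.5 mOsm/kg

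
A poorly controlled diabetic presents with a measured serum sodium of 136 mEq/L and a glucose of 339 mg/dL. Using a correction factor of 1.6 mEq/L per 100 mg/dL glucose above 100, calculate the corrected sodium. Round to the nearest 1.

140 mEq/L

Corrected Na = measured Na + 1.6 · (glucose − 100)/100
= 136 + 1.6 · (339 − 100)/100
= 136 + 3.8
= 139.8 mEq/L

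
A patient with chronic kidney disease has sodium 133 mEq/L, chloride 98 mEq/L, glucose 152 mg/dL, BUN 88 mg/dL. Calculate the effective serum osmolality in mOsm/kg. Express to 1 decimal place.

274.4 mOsm/kg

Effective osmolality excludes urea (freely permeant across cell membranes):
2·Na + glucose/18
= 2·133 + 152/18
= 266 + 8.44
= 274.44 mOsm/kg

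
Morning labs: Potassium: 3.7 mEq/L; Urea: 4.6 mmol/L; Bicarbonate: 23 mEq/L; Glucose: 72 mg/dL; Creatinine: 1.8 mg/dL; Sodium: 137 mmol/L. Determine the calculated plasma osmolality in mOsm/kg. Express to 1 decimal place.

Calculated osmolality = 2·Na + glucose/18 + urea
= 2·137 + 72/18 + 4.6
= 274 + 4 + 4.60
= 282.6 mOsm/kg

282.6 mOsm/kg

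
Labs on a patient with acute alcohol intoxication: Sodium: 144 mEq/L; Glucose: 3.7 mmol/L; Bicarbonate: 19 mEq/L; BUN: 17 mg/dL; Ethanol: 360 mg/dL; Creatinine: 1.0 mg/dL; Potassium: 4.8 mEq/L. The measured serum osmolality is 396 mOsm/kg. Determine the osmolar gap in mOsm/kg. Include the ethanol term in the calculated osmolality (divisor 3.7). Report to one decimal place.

Calculated osmolality = 2·Na + glucose + BUN/2.8 + ethanol/3.7
= 2·144 + 3.7 + 17/2.8 + 360/3.7
= 288 + 3.70 + 6.07 + 97.30
= 395.07 mOsm/kg ≈ 395.1 mOsm/kg
Osmolar gap = measured − calculated = 396 − 395.1 = 0.9 mOsm/kg

0.9 mOsm/kg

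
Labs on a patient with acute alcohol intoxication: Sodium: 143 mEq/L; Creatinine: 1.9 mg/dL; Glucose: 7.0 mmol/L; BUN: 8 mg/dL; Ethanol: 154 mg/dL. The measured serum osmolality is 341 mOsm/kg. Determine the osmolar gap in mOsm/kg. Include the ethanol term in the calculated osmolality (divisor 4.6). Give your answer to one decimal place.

Calculated osmolality = 2·Na + glucose + BUN/2.8 + ethanol/4.6
= 2·143 + 7 + 8/2.8 + 154/4.6
= 286 + 7 + 2.86 + 33.48
= 329.34 mOsm/kg ≈ 329.3 mOsm/kg
Osmolar gap = measured − calculated = 341 − 329.3 = 11.7 mOsm/kg

11.7 mOsm/kg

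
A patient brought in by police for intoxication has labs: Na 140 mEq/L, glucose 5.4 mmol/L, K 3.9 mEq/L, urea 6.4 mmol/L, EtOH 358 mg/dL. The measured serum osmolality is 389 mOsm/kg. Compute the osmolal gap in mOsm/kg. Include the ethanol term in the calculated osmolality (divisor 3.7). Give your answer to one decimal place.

Calculated osmolality = 2·Na + glucose + urea + ethanol/3.7
= 2·140 + 5.4 + 6.4 + 358/3.7
= 280 + 5.40 + 6.40 + 96.76
= 388.56 mOsm/kg ≈ 388.6 mOsm/kg
Osmolar gap = measured − calculated = 389 − 388.6 = 0.4 mOsm/kg

0.4 mOsm/kg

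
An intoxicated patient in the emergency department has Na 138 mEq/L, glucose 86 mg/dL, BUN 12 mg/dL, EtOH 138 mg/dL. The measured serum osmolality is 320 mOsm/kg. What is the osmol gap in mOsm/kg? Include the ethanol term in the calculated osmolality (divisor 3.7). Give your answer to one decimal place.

-2.4 mOsm/kg

Calculated osmolality = 2·Na + glucose/18 + BUN/2.8 + ethanol/3.7
= 2·138 + 86/18 + 12/2.8 + 138/3.7
= 276 + 4.78 + 4.29 + 37.30
= 322.37 mOsm/kg ≈ 322.4 mOsm/kg
Osmolar gap = measured − calculated = 320 − 322.4 = -2.4 mOsm/kg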